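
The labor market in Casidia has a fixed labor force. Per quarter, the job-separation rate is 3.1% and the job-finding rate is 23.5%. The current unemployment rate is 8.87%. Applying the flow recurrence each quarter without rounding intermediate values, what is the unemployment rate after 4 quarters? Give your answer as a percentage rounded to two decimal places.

With a fixed labor force, u_{t+1} = u_t + s·(1−u_t) − f·u_t = u_t·(1−s−f) + s.
Here 1−s−f = 0.734 and s = 0.031.
u_1 = 0.088700 × 0.734 + 0.031 = 0.096106.
u_2 = 0.096106 × 0.734 + 0.031 = 0.101542.
u_3 = 0.101542 × 0.734 + 0.031 = 0.105532.
u_4 = 0.105532 × 0.734 + 0.031 = 0.108460.

Unemployment rate after four quarters ≈ 10.85%.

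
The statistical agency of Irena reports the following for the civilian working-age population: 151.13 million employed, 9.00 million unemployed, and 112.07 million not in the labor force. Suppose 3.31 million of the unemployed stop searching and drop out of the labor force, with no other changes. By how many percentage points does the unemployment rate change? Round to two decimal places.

The unemployment rate changes by −1.99 percentage points.

Initially, labor force = 151.13 + 9.00 = 160.13 million, so u = 9.00/160.13 = 5.62%.
After the change, unemployed and labor force both fall by 3.31 → E = 151.13, U = 5.69, labor force = 156.82 million.
New unemployment rate = 5.69 / 156.82 = 3.63%.
Change = 3.63% − 5.62% = −1.99 percentage points.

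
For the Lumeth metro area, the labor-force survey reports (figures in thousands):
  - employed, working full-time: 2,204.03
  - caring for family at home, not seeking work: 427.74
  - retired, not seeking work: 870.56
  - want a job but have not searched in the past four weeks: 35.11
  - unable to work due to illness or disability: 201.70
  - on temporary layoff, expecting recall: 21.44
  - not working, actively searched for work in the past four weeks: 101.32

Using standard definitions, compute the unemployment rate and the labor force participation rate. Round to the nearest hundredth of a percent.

Employed = 2,204.03 thousand.
Unemployed = 21.44 + 101.32 = 122.76 thousand (jobless and actively searching, or on temporary layoff).
Labor force = 2,204.03 + 122.76 = 2,326.79 thousand.
Not in labor force = 427.74 + 870.56 + 35.11 + 201.70 = 1,535.11 thousand (those not working and not actively searching are outside the labor force — including those who want a job but have given up searching).
Civilian working-age population = 2,326.79 + 1,535.11 = 3,861.90 thousand.
Unemployment rate = 122.76 / 2,326.79 = 5.28%.
Labor force participation rate = 2,326.79 / 3,861.90 = 60.25%.

Unemployment rate ≈ 5.28%; labor force participation rate ≈ 60.25%.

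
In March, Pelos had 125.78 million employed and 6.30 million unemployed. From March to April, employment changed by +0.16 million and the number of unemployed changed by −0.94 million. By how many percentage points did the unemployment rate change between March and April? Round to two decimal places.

March: labor force = 125.78 + 6.30 = 132.08; u = 6.30/132.08 = 4.77%.
April: labor force = 125.94 + 5.36 = 131.30; u = 5.36/131.30 = 4.08%.
Change = 4.08% − 4.77% = −0.69 pp.

The unemployment rate changed by −0.69 percentage points.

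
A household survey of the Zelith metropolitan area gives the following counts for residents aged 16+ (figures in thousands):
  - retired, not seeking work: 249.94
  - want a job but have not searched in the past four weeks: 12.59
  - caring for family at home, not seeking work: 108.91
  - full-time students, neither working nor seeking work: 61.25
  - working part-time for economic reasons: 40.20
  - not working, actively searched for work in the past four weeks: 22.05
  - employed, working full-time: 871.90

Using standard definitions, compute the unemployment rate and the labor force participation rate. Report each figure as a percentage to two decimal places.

Unemployment rate ≈ 2.36%; labor force participation rate ≈ 68.34%.

Employed = 40.20 + 871.90 = 912.10 thousand (anyone who worked, including part-time for economic reasons, counts as employed).
Unemployed = 22.05 thousand.
Labor force = 912.10 + 22.05 = 934.15 thousand.
Not in labor force = 249.94 + 12.59 + 108.91 + 61.25 = 432.69 thousand (those not working and not actively searching are outside the labor force — including those who want a job but have given up searching).
Civilian working-age population = 934.15 + 432.69 = 1,366.84 thousand.
Unemployment rate = 22.05 / 934.15 = 2.36%.
Labor force participation rate = 934.15 / 1,366.84 = 68.34%.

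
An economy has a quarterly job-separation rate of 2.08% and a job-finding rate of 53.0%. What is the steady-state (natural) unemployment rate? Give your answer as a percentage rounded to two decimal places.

At steady state the flows balance: s·E = f·U, so U/(E+U) = s/(s+f).
u* = 2.08 / (2.08 + 53.0) = 2.08 / 55.08 = 3.78%.

Steady-state unemployment rate ≈ 3.78%.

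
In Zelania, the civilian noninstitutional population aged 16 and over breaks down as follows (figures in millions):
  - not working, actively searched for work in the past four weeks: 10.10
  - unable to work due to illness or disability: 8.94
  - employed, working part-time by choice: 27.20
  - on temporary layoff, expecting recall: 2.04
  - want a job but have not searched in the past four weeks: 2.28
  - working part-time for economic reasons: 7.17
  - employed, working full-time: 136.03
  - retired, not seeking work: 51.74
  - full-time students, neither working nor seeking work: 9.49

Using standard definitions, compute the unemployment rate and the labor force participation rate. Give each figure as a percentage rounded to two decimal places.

Unemployment rate ≈ 6.65%; labor force participation rate ≈ 71.59%.

Employed = 27.20 + 7.17 + 136.03 = 170.40 million (anyone who worked, including part-time for economic reasons, counts as employed).
Unemployed = 10.10 + 2.04 = 12.14 million (jobless and actively searching, or on temporary layoff).
Labor force = 170.40 + 12.14 = 182.54 million.
Not in labor force = 8.94 + 2.28 + 51.74 + 9.49 = 72.45 million (those not working and not actively searching are outside the labor force — including those who want a job but have given up searching).
Civilian working-age population = 182.54 + 72.45 = 254.99 million.
Unemployment rate = 12.14 / 182.54 = 6.65%.
Labor force participation rate = 182.54 / 254.99 = 71.59%.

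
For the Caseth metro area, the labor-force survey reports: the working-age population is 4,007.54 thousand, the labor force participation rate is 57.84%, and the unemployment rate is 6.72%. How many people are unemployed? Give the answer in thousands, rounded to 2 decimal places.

Labor force = 0.5784 × 4,007.54 = 2,317.96 thousand.
Unemployed = 0.0672 × 2,317.96 ≈ 155.77 thousand.

About 155.77 thousand are unemployed.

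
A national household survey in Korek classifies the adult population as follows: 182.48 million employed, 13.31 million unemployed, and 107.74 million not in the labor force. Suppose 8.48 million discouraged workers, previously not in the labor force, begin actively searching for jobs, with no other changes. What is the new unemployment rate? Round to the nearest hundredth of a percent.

Initially, labor force = 182.48 + 13.31 = 195.79 million, so u = 13.31/195.79 = 6.80%.
After the change, unemployed and labor force both rise by 8.48 → E = 182.48, U = 21.79, labor force = 204.27 million.
New unemployment rate = 21.79 / 204.27 = 10.67%.

New unemployment rate ≈ 10.67%.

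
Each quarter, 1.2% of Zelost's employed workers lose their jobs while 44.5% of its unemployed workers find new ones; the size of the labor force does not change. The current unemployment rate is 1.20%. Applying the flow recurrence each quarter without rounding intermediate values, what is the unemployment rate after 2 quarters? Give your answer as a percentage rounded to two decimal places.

Unemployment rate after two quarters ≈ 2.21%.

With a fixed labor force, u_{t+1} = u_t + s·(1−u_t) − f·u_t = u_t·(1−s−f) + s.
Here 1−s−f = 0.543 and s = 0.012.
u_1 = 0.012000 × 0.543 + 0.012 = 0.018516.
u_2 = 0.018516 × 0.543 + 0.012 = 0.022054.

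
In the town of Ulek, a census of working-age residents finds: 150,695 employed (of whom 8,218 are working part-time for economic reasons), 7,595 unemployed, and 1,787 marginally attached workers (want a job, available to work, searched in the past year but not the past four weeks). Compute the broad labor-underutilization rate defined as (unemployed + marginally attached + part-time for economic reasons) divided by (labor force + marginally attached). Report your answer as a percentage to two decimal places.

Broad underutilization rate ≈ 10.99%.

Labor force = 150,695 + 7,595 = 158,290.
Numerator = 7,595 + 1,787 + 8,218 = 17,600.
Denominator = 158,290 + 1,787 = 160,077.
Broad rate = 17,600 / 160,077 = 10.99%.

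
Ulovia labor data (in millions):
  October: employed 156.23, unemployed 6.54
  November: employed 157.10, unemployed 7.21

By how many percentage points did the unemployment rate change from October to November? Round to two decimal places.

The unemployment rate changed by +0.37 percentage points.

October: labor force = 156.23 + 6.54 = 162.77; u = 6.54/162.77 = 4.02%.
November: labor force = 157.10 + 7.21 = 164.31; u = 7.21/164.31 = 4.39%.
Change = 4.39% − 4.02% = +0.37 pp.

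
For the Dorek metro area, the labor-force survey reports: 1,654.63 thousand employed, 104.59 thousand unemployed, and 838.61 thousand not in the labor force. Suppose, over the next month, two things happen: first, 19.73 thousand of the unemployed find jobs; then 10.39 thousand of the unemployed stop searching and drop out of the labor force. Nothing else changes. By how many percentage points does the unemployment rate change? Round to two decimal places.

The unemployment rate changes by −1.69 percentage points.

Initially, labor force = 1,654.63 + 104.59 = 1,759.22 thousand, so u = 104.59/1,759.22 = 5.95%.
After the first change, unemployed falls and employed rises by 19.73; labor force unchanged → E = 1,674.36, U = 84.86, labor force = 1,759.22 thousand.
After the second change, unemployed and labor force both fall by 10.39 → E = 1,674.36, U = 74.47, labor force = 1,748.83 thousand.
New unemployment rate = 74.47 / 1,748.83 = 4.26%.
Change = 4.26% − 5.95% = −1.69 percentage points.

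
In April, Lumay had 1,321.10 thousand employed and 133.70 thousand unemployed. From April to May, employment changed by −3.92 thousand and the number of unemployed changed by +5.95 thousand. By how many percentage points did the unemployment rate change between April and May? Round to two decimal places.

The unemployment rate changed by +0.40 percentage points.

April: labor force = 1,321.10 + 133.70 = 1,454.80; u = 133.70/1,454.80 = 9.19%.
May: labor force = 1,317.18 + 139.65 = 1,456.83; u = 139.65/1,456.83 = 9.59%.
Change = 9.59% − 9.19% = +0.40 pp.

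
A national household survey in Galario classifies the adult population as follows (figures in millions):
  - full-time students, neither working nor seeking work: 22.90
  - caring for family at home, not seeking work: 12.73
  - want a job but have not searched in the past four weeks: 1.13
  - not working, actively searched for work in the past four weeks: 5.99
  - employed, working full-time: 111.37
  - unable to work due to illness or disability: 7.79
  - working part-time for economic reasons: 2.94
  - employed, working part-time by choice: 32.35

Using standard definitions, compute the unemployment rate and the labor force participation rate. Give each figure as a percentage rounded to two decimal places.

Employed = 111.37 + 2.94 + 32.35 = 146.66 million (anyone who worked, including part-time for economic reasons, counts as employed).
Unemployed = 5.99 million.
Labor force = 146.66 + 5.99 = 152.65 million.
Not in labor force = 22.90 + 12.73 + 1.13 + 7.79 = 44.55 million (those not working and not actively searching are outside the labor force — including those who want a job but have given up searching).
Civilian working-age population = 152.65 + 44.55 = 197.20 million.
Unemployment rate = 5.99 / 152.65 = 3.92%.
Labor force participation rate = 152.65 / 197.20 = 77.41%.

Unemployment rate ≈ 3.92%; labor force participation rate ≈ 77.41%.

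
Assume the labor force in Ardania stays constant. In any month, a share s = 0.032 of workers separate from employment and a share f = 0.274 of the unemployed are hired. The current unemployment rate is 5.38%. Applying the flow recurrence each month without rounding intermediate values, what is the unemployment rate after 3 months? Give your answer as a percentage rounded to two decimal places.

With a fixed labor force, u_{t+1} = u_t + s·(1−u_t) − f·u_t = u_t·(1−s−f) + s.
Here 1−s−f = 0.694 and s = 0.032.
u_1 = 0.053800 × 0.694 + 0.032 = 0.069337.
u_2 = 0.069337 × 0.694 + 0.032 = 0.080120.
u_3 = 0.080120 × 0.694 + 0.032 = 0.087603.

Unemployment rate after three months ≈ 8.76%.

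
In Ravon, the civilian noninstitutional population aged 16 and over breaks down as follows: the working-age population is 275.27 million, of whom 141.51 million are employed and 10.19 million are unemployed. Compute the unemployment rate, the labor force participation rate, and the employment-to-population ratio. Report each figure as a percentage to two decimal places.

Unemployment rate ≈ 6.72%; labor force participation rate ≈ 55.11%; employment-population ratio ≈ 51.41%.

Labor force = employed + unemployed = 141.51 + 10.19 = 151.70 million.
Unemployment rate = 10.19 / 151.70 = 6.72%.
Labor force participation rate = 151.70 / 275.27 = 55.11%.
Employment-population ratio = 141.51 / 275.27 = 51.41%.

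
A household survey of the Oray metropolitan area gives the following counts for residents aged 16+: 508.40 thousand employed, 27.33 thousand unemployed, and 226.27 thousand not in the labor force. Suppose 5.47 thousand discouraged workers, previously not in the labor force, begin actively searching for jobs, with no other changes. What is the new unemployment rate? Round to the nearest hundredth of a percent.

Initially, labor force = 508.40 + 27.33 = 535.73 thousand, so u = 27.33/535.73 = 5.10%.
After the change, unemployed and labor force both rise by 5.47 → E = 508.40, U = 32.80, labor force = 541.20 thousand.
New unemployment rate = 32.80 / 541.20 = 6.06%.

New unemployment rate ≈ 6.06%.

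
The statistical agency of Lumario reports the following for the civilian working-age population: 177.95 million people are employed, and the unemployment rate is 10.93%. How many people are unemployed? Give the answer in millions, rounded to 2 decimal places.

Let U be the number unemployed. The labor force is E + U, and U/(E+U) = 0.1093.
So U = 0.1093 × 177.95 / (1 − 0.1093) = 19.4499 / 0.8907 ≈ 21.84 million.

About 21.84 million are unemployed.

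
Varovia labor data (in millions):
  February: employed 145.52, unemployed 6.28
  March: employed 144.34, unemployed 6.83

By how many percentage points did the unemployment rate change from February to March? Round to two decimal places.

February: labor force = 145.52 + 6.28 = 151.80; u = 6.28/151.80 = 4.14%.
March: labor force = 144.34 + 6.83 = 151.17; u = 6.83/151.17 = 4.52%.
Change = 4.52% − 4.14% = +0.38 pp.

The unemployment rate changed by +0.38 percentage points.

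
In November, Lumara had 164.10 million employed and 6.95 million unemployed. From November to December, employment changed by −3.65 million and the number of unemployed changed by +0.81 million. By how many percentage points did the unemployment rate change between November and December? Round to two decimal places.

The unemployment rate changed by +0.55 percentage points.

November: labor force = 164.10 + 6.95 = 171.05; u = 6.95/171.05 = 4.06%.
December: labor force = 160.45 + 7.76 = 168.21; u = 7.76/168.21 = 4.61%.
Change = 4.61% − 4.06% = +0.55 pp.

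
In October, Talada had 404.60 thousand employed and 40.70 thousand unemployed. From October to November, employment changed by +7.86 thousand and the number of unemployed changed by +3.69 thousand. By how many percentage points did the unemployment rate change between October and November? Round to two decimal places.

The unemployment rate changed by +0.58 percentage points.

October: labor force = 404.60 + 40.70 = 445.30; u = 40.70/445.30 = 9.14%.
November: labor force = 412.46 + 44.39 = 456.85; u = 44.39/456.85 = 9.72%.
Change = 9.72% − 9.14% = +0.58 pp.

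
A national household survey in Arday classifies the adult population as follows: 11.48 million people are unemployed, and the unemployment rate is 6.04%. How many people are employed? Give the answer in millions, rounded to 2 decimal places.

Labor force = U / u = 11.48 / 0.0604 ≈ 190.07 million.
Employed = labor force − unemployed = 190.07 − 11.48 = 178.59 million.

About 178.59 million are employed.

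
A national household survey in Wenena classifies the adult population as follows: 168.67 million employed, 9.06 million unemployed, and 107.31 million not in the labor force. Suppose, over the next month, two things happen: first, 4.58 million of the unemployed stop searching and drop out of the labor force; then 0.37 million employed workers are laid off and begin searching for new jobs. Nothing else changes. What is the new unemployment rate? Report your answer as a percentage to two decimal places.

Initially, labor force = 168.67 + 9.06 = 177.73 million, so u = 9.06/177.73 = 5.10%.
After the first change, unemployed and labor force both fall by 4.58 → E = 168.67, U = 4.48, labor force = 173.15 million.
After the second change, employed falls and unemployed rises by 0.37; labor force unchanged → E = 168.30, U = 4.85, labor force = 173.15 million.
New unemployment rate = 4.85 / 173.15 = 2.80%.

New unemployment rate ≈ 2.80%.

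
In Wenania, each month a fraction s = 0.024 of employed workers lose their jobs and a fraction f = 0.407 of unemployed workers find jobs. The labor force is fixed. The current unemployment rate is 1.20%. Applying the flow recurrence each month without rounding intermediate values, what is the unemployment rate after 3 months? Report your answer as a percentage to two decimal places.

Unemployment rate after three months ≈ 4.76%.

With a fixed labor force, u_{t+1} = u_t + s·(1−u_t) − f·u_t = u_t·(1−s−f) + s.
Here 1−s−f = 0.569 and s = 0.024.
u_1 = 0.012000 × 0.569 + 0.024 = 0.030828.
u_2 = 0.030828 × 0.569 + 0.024 = 0.041541.
u_3 = 0.041541 × 0.569 + 0.024 = 0.047637.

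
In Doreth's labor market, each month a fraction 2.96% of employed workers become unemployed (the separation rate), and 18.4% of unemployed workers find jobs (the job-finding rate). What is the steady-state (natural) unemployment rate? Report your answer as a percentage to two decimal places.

At steady state the flows balance: s·E = f·U, so U/(E+U) = s/(s+f).
u* = 2.96 / (2.96 + 18.4) = 2.96 / 21.36 = 13.86%.

Steady-state unemployment rate ≈ 13.86%.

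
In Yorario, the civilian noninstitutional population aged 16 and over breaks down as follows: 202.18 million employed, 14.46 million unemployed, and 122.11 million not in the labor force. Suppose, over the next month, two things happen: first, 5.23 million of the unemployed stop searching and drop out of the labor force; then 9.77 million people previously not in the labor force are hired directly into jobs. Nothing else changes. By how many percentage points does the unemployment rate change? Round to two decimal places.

Initially, labor force = 202.18 + 14.46 = 216.64 million, so u = 14.46/216.64 = 6.67%.
After the first change, unemployed and labor force both fall by 5.23 → E = 202.18, U = 9.23, labor force = 211.41 million.
After the second change, employed and labor force both rise by 9.77; unemployed unchanged → E = 211.95, U = 9.23, labor force = 221.18 million.
New unemployment rate = 9.23 / 221.18 = 4.17%.
Change = 4.17% − 6.67% = −2.50 percentage points.

The unemployment rate changes by −2.50 percentage points.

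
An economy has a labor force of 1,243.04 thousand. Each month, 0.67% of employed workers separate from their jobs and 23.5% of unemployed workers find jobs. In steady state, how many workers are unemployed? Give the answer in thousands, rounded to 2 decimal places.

About 34.46 thousand are unemployed in steady state.

Steady-state unemployment rate u* = s/(s+f) = 0.67/(0.67+23.5) = 0.027720.
Unemployed = u* × labor force = 0.027720 × 1,243.04 ≈ 34.46 thousand.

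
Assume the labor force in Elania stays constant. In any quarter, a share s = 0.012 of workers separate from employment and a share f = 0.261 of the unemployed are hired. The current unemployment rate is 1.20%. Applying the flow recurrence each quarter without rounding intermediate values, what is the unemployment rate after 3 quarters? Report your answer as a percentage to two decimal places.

Unemployment rate after three quarters ≈ 3.17%.

With a fixed labor force, u_{t+1} = u_t + s·(1−u_t) − f·u_t = u_t·(1−s−f) + s.
Here 1−s−f = 0.727 and s = 0.012.
u_1 = 0.012000 × 0.727 + 0.012 = 0.020724.
u_2 = 0.020724 × 0.727 + 0.012 = 0.027066.
u_3 = 0.027066 × 0.727 + 0.012 = 0.031677.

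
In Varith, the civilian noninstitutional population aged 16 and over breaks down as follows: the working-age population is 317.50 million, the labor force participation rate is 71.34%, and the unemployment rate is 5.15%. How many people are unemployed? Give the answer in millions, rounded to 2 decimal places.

About 11.66 million are unemployed.

Labor force = 0.7134 × 317.50 = 226.50 million.
Unemployed = 0.0515 × 226.50 ≈ 11.66 million.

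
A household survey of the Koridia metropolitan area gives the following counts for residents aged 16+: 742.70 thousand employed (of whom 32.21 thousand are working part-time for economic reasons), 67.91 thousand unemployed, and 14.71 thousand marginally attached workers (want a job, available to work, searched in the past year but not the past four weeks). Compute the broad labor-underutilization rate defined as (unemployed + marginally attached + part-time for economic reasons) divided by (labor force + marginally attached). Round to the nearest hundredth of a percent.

Broad underutilization rate ≈ 13.91%.

Labor force = 742.70 + 67.91 = 810.61 thousand.
Numerator = 67.91 + 14.71 + 32.21 = 114.83 thousand.
Denominator = 810.61 + 14.71 = 825.32 thousand.
Broad rate = 114.83 / 825.32 = 13.91%.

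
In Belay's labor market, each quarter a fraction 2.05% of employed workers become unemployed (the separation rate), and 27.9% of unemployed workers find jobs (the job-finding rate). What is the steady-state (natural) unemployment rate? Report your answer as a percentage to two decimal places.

Steady-state unemployment rate ≈ 6.84%.

At steady state the flows balance: s·E = f·U, so U/(E+U) = s/(s+f).
u* = 2.05 / (2.05 + 27.9) = 2.05 / 29.95 = 6.84%.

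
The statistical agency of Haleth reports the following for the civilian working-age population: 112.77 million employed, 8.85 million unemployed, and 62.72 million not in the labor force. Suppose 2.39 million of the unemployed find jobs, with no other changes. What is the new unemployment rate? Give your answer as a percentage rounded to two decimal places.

Initially, labor force = 112.77 + 8.85 = 121.62 million, so u = 8.85/121.62 = 7.28%.
After the change, unemployed falls and employed rises by 2.39; labor force unchanged → E = 115.16, U = 6.46, labor force = 121.62 million.
New unemployment rate = 6.46 / 121.62 = 5.31%.

New unemployment rate ≈ 5.31%.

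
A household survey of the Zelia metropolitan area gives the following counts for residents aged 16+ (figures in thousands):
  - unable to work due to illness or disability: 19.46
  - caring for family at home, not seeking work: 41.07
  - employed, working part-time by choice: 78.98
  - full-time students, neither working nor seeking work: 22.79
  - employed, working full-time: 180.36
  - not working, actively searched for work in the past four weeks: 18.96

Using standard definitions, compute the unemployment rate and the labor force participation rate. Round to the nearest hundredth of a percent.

Employed = 78.98 + 180.36 = 259.34 thousand.
Unemployed = 18.96 thousand.
Labor force = 259.34 + 18.96 = 278.30 thousand.
Not in labor force = 19.46 + 41.07 + 22.79 = 83.32 thousand (those not working and not actively searching are outside the labor force).
Civilian working-age population = 278.30 + 83.32 = 361.62 thousand.
Unemployment rate = 18.96 / 278.30 = 6.81%.
Labor force participation rate = 278.30 / 361.62 = 76.96%.

Unemployment rate ≈ 6.81%; labor force participation rate ≈ 76.96%.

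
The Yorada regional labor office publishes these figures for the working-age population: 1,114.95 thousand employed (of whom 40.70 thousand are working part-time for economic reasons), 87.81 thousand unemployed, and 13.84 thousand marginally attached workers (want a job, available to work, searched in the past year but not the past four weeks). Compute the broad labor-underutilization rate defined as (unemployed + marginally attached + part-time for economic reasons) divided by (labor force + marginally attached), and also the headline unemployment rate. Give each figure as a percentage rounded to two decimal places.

Broad underutilization rate ≈ 11.70%; headline unemployment rate ≈ 7.30%.

Labor force = 1,114.95 + 87.81 = 1,202.76 thousand.
Numerator = 87.81 + 13.84 + 40.70 = 142.35 thousand.
Denominator = 1,202.76 + 13.84 = 1,216.60 thousand.
Broad rate = 142.35 / 1,216.60 = 11.70%.
Headline unemployment rate = 87.81 / 1,202.76 = 7.30%.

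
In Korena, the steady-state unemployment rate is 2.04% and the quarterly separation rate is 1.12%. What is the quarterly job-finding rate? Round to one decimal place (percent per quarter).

From u* = s/(s+f): f = s·(1−u)/u.
f = 1.12 × (1 − 0.0204) / 0.0204 = 1.0972 / 0.0204 ≈ 53.8% per quarter.

Job-finding rate ≈ 53.8% per quarter.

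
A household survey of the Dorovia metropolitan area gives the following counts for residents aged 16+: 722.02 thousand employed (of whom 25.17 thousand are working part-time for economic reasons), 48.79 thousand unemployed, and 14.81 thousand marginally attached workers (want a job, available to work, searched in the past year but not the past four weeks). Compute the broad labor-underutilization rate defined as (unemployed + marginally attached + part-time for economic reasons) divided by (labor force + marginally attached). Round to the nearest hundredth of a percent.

Labor force = 722.02 + 48.79 = 770.81 thousand.
Numerator = 48.79 + 14.81 + 25.17 = 88.77 thousand.
Denominator = 770.81 + 14.81 = 785.62 thousand.
Broad rate = 88.77 / 785.62 = 11.30%.

Broad underutilization rate ≈ 11.30%.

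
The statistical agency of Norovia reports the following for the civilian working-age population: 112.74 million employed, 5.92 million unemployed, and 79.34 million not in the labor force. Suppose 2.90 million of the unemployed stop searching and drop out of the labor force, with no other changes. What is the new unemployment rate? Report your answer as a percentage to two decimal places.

Initially, labor force = 112.74 + 5.92 = 118.66 million, so u = 5.92/118.66 = 4.99%.
After the change, unemployed and labor force both fall by 2.90 → E = 112.74, U = 3.02, labor force = 115.76 million.
New unemployment rate = 3.02 / 115.76 = 2.61%.

New unemployment rate ≈ 2.61%.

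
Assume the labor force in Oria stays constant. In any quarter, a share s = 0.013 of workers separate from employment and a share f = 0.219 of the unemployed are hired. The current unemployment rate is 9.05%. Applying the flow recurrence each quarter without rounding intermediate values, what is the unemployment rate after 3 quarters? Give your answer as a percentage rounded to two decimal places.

Unemployment rate after three quarters ≈ 7.16%.

With a fixed labor force, u_{t+1} = u_t + s·(1−u_t) − f·u_t = u_t·(1−s−f) + s.
Here 1−s−f = 0.768 and s = 0.013.
u_1 = 0.090500 × 0.768 + 0.013 = 0.082504.
u_2 = 0.082504 × 0.768 + 0.013 = 0.076363.
u_3 = 0.076363 × 0.768 + 0.013 = 0.071647.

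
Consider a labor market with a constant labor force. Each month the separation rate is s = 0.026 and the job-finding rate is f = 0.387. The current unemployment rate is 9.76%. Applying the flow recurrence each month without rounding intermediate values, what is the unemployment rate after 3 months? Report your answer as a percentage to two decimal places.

With a fixed labor force, u_{t+1} = u_t + s·(1−u_t) − f·u_t = u_t·(1−s−f) + s.
Here 1−s−f = 0.587 and s = 0.026.
u_1 = 0.097600 × 0.587 + 0.026 = 0.083291.
u_2 = 0.083291 × 0.587 + 0.026 = 0.074892.
u_3 = 0.074892 × 0.587 + 0.026 = 0.069962.

Unemployment rate after three months ≈ 7.00%.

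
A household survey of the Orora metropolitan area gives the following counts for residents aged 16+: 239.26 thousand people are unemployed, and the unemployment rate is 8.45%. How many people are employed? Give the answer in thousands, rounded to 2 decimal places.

About 2,592.22 thousand are employed.

Labor force = U / u = 239.26 / 0.0845 ≈ 2,831.48 thousand.
Employed = labor force − unemployed = 2,831.48 − 239.26 = 2,592.22 thousand.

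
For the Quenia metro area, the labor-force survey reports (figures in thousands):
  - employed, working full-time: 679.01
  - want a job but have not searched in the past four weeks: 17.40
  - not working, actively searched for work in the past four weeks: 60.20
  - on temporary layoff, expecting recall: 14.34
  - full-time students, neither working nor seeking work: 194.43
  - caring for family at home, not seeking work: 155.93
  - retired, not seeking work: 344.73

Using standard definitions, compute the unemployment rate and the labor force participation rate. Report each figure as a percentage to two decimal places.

Unemployment rate ≈ 9.89%; labor force participation rate ≈ 51.40%.

Employed = 679.01 thousand.
Unemployed = 60.20 + 14.34 = 74.54 thousand (jobless and actively searching, or on temporary layoff).
Labor force = 679.01 + 74.54 = 753.55 thousand.
Not in labor force = 17.40 + 194.43 + 155.93 + 344.73 = 712.49 thousand (those not working and not actively searching are outside the labor force — including those who want a job but have given up searching).
Civilian working-age population = 753.55 + 712.49 = 1,466.04 thousand.
Unemployment rate = 74.54 / 753.55 = 9.89%.
Labor force participation rate = 753.55 / 1,466.04 = 51.40%.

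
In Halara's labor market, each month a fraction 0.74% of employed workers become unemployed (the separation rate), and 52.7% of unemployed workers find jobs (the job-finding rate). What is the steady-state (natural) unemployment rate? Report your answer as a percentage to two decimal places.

Steady-state unemployment rate ≈ 1.38%.

At steady state the flows balance: s·E = f·U, so U/(E+U) = s/(s+f).
u* = 0.74 / (0.74 + 52.7) = 0.74 / 53.44 = 1.38%.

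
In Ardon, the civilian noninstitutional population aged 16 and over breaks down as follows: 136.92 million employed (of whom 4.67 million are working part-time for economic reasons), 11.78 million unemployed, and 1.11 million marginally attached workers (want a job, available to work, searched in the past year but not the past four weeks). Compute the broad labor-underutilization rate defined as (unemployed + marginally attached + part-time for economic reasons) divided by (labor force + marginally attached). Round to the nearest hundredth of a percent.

Broad underutilization rate ≈ 11.72%.

Labor force = 136.92 + 11.78 = 148.70 million.
Numerator = 11.78 + 1.11 + 4.67 = 17.56 million.
Denominator = 148.70 + 1.11 = 149.81 million.
Broad rate = 17.56 / 149.81 = 11.72%.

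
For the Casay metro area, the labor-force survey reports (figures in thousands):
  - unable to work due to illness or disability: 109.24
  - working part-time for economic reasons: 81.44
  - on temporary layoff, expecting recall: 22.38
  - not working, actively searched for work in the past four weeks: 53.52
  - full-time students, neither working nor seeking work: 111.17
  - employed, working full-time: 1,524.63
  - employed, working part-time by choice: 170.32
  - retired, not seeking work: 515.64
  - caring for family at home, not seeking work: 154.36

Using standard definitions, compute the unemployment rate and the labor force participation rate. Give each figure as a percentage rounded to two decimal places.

Employed = 81.44 + 1,524.63 + 170.32 = 1,776.39 thousand (anyone who worked, including part-time for economic reasons, counts as employed).
Unemployed = 22.38 + 53.52 = 75.90 thousand (jobless and actively searching, or on temporary layoff).
Labor force = 1,776.39 + 75.90 = 1,852.29 thousand.
Not in labor force = 109.24 + 111.17 + 515.64 + 154.36 = 890.41 thousand (those not working and not actively searching are outside the labor force).
Civilian working-age population = 1,852.29 + 890.41 = 2,742.70 thousand.
Unemployment rate = 75.90 / 1,852.29 = 4.10%.
Labor force participation rate = 1,852.29 / 2,742.70 = 67.54%.

Unemployment rate ≈ 4.10%; labor force participation rate ≈ 67.54%.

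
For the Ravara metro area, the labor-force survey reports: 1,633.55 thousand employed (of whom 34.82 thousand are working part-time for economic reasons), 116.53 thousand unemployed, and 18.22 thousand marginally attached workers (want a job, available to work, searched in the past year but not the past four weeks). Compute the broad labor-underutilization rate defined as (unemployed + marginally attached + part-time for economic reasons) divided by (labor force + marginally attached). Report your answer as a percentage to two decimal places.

Labor force = 1,633.55 + 116.53 = 1,750.08 thousand.
Numerator = 116.53 + 18.22 + 34.82 = 169.57 thousand.
Denominator = 1,750.08 + 18.22 = 1,768.30 thousand.
Broad rate = 169.57 / 1,768.30 = 9.59%.

Broad underutilization rate ≈ 9.59%.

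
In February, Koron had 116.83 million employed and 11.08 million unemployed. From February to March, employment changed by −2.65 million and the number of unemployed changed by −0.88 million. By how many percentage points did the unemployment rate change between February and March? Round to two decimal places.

The unemployment rate changed by −0.46 percentage points.

February: labor force = 116.83 + 11.08 = 127.91; u = 11.08/127.91 = 8.66%.
March: labor force = 114.18 + 10.20 = 124.38; u = 10.20/124.38 = 8.20%.
Change = 8.20% − 8.66% = −0.46 pp.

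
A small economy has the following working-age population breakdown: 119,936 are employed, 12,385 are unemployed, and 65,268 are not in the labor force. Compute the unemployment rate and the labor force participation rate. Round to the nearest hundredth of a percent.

Labor force = employed + unemployed = 119,936 + 12,385 = 132,321.
Working-age population = 132,321 + 65,268 = 197,589.
Unemployment rate = 12,385 / 132,321 = 9.36%.
Labor force participation rate = 132,321 / 197,589 = 66.97%.

Unemployment rate ≈ 9.36%; labor force participation rate ≈ 66.97%.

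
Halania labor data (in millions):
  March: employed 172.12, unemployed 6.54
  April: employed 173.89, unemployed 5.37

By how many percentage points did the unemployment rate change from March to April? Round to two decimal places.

March: labor force = 172.12 + 6.54 = 178.66; u = 6.54/178.66 = 3.66%.
April: labor force = 173.89 + 5.37 = 179.26; u = 5.37/179.26 = 3.00%.
Change = 3.00% − 3.66% = −0.66 pp.

The unemployment rate changed by −0.66 percentage points.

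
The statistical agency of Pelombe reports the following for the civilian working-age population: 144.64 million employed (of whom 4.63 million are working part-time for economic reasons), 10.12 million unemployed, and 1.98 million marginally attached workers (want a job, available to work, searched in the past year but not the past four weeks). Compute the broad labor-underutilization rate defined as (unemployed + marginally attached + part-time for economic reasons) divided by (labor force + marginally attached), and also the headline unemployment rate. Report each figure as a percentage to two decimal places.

Broad underutilization rate ≈ 10.67%; headline unemployment rate ≈ 6.54%.

Labor force = 144.64 + 10.12 = 154.76 million.
Numerator = 10.12 + 1.98 + 4.63 = 16.73 million.
Denominator = 154.76 + 1.98 = 156.74 million.
Broad rate = 16.73 / 156.74 = 10.67%.
Headline unemployment rate = 10.12 / 154.76 = 6.54%.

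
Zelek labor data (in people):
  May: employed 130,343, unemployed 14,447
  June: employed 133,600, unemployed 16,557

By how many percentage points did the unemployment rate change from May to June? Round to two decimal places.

May: labor force = 130,343 + 14,447 = 144,790; u = 14,447/144,790 = 9.98%.
June: labor force = 133,600 + 16,557 = 150,157; u = 16,557/150,157 = 11.03%.
Change = 11.03% − 9.98% = +1.05 pp.

The unemployment rate changed by +1.05 percentage points.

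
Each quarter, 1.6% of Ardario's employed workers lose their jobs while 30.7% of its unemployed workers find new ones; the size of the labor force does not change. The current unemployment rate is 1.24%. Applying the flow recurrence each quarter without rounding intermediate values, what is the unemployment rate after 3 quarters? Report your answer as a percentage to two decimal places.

Unemployment rate after three quarters ≈ 3.80%.

With a fixed labor force, u_{t+1} = u_t + s·(1−u_t) − f·u_t = u_t·(1−s−f) + s.
Here 1−s−f = 0.677 and s = 0.016.
u_1 = 0.012400 × 0.677 + 0.016 = 0.024395.
u_2 = 0.024395 × 0.677 + 0.016 = 0.032515.
u_3 = 0.032515 × 0.677 + 0.016 = 0.038013.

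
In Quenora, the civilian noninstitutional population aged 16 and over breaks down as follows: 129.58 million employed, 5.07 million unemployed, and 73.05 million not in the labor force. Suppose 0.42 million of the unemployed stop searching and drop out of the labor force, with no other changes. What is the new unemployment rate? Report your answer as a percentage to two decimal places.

New unemployment rate ≈ 3.46%.

Initially, labor force = 129.58 + 5.07 = 134.65 million, so u = 5.07/134.65 = 3.77%.
After the change, unemployed and labor force both fall by 0.42 → E = 129.58, U = 4.65, labor force = 134.23 million.
New unemployment rate = 4.65 / 134.23 = 3.46%.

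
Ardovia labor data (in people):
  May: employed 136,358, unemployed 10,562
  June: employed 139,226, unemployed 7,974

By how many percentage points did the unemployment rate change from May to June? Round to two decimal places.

The unemployment rate changed by −1.77 percentage points.

May: labor force = 136,358 + 10,562 = 146,920; u = 10,562/146,920 = 7.19%.
June: labor force = 139,226 + 7,974 = 147,200; u = 7,974/147,200 = 5.42%.
Change = 5.42% − 7.19% = −1.77 pp.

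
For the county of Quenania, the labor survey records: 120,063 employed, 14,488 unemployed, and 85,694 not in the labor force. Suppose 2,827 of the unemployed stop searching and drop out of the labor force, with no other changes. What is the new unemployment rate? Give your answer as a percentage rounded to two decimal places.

New unemployment rate ≈ 8.85%.

Initially, labor force = 120,063 + 14,488 = 134,551, so u = 14,488/134,551 = 10.77%.
After the change, unemployed and labor force both fall by 2,827 → E = 120,063, U = 11,661, labor force = 131,724.
New unemployment rate = 11,661 / 131,724 = 8.85%.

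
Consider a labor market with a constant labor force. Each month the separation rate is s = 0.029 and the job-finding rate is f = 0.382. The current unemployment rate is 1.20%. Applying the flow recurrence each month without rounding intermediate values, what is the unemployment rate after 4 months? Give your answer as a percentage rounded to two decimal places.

With a fixed labor force, u_{t+1} = u_t + s·(1−u_t) − f·u_t = u_t·(1−s−f) + s.
Here 1−s−f = 0.589 and s = 0.029.
u_1 = 0.012000 × 0.589 + 0.029 = 0.036068.
u_2 = 0.036068 × 0.589 + 0.029 = 0.050244.
u_3 = 0.050244 × 0.589 + 0.029 = 0.058594.
u_4 = 0.058594 × 0.589 + 0.029 = 0.063512.

Unemployment rate after four months ≈ 6.35%.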